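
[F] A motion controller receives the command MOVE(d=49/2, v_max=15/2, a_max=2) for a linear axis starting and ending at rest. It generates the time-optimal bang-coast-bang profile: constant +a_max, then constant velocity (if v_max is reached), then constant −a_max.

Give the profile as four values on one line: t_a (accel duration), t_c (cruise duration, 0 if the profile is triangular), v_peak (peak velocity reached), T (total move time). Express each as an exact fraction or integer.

v_max²/a_max = (15/2)²/2 = 225/8
49/2 < 225/8 so t_c = 0
v_peak = √(49/2·2) = √49 = 7
t_a = 7/2; t_c = 0
T = 2·7/2 = 7

t_a=7/2 t_c=0 v_peak=7 T=7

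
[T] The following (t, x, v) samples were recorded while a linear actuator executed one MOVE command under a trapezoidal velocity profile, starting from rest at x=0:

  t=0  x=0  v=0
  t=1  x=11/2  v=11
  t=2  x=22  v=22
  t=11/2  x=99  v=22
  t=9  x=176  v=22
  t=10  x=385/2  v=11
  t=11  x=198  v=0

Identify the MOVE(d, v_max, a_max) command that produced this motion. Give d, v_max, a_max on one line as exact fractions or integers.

d=198 v_max=22 a_max=11

final state: t=11, x=198, v=0 → d = 198
a_max = (11−0)/(1−0) = 11
max v = 22 over t∈[2,9] → v_max = 22
check: 22·(2+7) = 198 ✓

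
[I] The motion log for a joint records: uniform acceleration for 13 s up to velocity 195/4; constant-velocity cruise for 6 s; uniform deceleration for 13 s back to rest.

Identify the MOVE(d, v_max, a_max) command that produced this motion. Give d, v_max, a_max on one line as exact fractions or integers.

d=3705/4 v_max=195/4 a_max=15/4

a_max = (195/4)/13 = 15/4
d_a = ½·195/4·13 = 2535/8; d_c = 195/4·6 = 585/2
d = 2·2535/8 + 585/2 = 3705/4
t_c = 6 > 0 → v_max = v_peak = 195/4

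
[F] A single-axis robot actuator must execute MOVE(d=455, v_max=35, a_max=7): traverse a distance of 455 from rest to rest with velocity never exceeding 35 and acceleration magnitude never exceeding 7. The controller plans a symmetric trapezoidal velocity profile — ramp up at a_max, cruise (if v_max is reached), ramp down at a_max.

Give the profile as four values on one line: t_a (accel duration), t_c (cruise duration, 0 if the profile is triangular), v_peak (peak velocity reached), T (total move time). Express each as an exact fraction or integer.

vₘ²/aₘ = 35²/7 = 175
455 ≥ 175 → trapezoidal
t_a = 35/7 = 5; v_peak = 35
d_cruise = 455 − 175 = 280; t_c = 280/35 = 8
T = 2·5 + 8 = 18

t_a=5 t_c=8 v_peak=35 T=18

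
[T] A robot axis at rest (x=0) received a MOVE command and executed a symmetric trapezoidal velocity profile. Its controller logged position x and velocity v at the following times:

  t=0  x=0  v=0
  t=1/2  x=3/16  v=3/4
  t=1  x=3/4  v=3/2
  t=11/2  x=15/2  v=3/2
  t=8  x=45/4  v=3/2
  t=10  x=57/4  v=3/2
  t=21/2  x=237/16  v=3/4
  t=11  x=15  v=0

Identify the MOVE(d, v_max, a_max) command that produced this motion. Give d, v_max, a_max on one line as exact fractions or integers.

d=15 v_max=3/2 a_max=3/2

final state: t=11, x=15, v=0 → d = 15
a_max = (3/4−0)/(1/2−0) = 3/2
max v = 3/2 over t∈[1,10] → v_max = 3/2
check: 3/2·(1+9) = 15 ✓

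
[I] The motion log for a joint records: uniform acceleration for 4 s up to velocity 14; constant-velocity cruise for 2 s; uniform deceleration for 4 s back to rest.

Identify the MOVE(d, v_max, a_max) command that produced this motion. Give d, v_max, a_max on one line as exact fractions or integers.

a_max = 14/4 = 7/2
d_a = ½·14·4 = 28; d_c = 14·2 = 28
d = 2·28 + 28 = 84
t_c = 2 > 0 ⇒ limit active, v_max = 14

d=84 v_max=14 a_max=7/2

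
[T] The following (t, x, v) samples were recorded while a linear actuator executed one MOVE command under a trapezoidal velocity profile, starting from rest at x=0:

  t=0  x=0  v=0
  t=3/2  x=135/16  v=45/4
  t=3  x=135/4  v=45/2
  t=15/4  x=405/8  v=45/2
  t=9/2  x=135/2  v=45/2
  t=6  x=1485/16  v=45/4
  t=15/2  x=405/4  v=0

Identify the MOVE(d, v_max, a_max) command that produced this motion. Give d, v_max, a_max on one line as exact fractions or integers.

d=405/4 v_max=45/2 a_max=15/2

final state: t=15/2, x=405/4, v=0 → d = 405/4
a_max = (45/4−0)/(3/2−0) = 15/2
max v = 45/2 over t∈[3,9/2] → v_max = 45/2
check: 45/2·(3+3/2) = 405/4 ✓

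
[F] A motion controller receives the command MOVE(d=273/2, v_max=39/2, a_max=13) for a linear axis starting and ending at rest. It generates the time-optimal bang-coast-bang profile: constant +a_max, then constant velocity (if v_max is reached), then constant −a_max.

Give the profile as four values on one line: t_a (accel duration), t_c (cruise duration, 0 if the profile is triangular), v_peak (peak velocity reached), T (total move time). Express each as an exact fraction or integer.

t_a=3/2 t_c=11/2 v_peak=39/2 T=17/2

v_max²/a_max = (39/2)²/13 = 117/4
273/2 ≥ 117/4 ⇒ cruise phase
t_a = (39/2)/13 = 3/2; v_peak = 39/2
d_cruise = 273/2 − 117/4 = 429/4; t_c = (429/4)/(39/2) = 11/2
T = 2·3/2 + 11/2 = 17/2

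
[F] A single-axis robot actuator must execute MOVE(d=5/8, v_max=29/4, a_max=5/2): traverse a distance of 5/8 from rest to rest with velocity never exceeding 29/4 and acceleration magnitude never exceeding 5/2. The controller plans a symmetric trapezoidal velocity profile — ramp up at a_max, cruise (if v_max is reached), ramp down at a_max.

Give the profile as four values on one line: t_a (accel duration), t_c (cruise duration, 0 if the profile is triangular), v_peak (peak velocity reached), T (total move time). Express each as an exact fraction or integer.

(v_max)²/a_max = (29/4)²/(5/2) = 841/40
5/8 < 841/40 so t_c = 0
v_peak = √(5/8·5/2) = √(25/16) = 5/4
t_a = (5/4)/(5/2) = 1/2; t_c = 0
T = 2·1/2 = 1

t_a=1/2 t_c=0 v_peak=5/4 T=1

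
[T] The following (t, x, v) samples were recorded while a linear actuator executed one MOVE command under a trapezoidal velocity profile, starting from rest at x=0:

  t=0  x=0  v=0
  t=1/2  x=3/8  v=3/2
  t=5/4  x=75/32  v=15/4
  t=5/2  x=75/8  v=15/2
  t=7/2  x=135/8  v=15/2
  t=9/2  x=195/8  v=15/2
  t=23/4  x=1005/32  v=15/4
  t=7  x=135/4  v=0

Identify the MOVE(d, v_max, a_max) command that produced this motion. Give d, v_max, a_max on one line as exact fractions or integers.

d=135/4 v_max=15/2 a_max=3

final state: t=7, x=135/4, v=0 → d = 135/4
a_max = (3/2−0)/(1/2−0) = 3
max v = 15/2 over t∈[5/2,9/2] → v_max = 15/2
check: 15/2·(5/2+2) = 135/4 ✓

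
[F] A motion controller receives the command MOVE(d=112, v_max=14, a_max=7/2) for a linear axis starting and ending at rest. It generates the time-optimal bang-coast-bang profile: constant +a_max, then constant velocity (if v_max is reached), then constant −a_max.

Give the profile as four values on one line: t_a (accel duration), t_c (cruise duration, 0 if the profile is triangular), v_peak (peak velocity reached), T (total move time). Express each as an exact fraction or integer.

t_a=4 t_c=4 v_peak=14 T=12

v_max²/a_max = 14²/(7/2) = 56
112 ≥ 56 → trapezoidal
t_a = 14/(7/2) = 4; v_peak = 14
d_cruise = 112 − 56 = 56; t_c = 56/14 = 4
T = 2·4 + 4 = 12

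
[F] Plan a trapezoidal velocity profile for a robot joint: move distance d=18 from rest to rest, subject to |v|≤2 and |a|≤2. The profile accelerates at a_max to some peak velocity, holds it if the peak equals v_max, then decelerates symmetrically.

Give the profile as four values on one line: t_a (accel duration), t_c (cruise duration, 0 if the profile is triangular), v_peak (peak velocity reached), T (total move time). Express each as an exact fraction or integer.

t_a=1 t_c=8 v_peak=2 T=10

vₘ²/aₘ = 2²/2 = 2
18 ≥ 2 so v_max reached
t_a = 2/2 = 1; v_peak = 2
d_cruise = 18 − 2 = 16; t_c = 16/2 = 8
T = 2·1 + 8 = 10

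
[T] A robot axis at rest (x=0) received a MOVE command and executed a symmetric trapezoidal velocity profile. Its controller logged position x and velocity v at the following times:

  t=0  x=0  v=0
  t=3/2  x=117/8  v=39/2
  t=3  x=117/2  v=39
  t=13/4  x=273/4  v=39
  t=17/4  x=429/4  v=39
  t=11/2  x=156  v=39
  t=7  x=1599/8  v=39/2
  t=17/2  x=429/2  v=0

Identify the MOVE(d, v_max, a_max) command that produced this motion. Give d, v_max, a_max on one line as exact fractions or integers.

d=429/2 v_max=39 a_max=13

final state: t=17/2, x=429/2, v=0 → d = 429/2
a_max = (39/2−0)/(3/2−0) = 13
max v = 39 over t∈[3,11/2] → v_max = 39
check: 39·(3+5/2) = 429/2 ✓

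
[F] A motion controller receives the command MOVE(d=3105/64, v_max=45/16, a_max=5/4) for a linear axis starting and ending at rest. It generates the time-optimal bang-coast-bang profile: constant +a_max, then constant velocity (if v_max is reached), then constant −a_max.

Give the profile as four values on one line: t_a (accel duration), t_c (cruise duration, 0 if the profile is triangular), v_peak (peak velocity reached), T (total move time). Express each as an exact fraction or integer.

t_a=9/4 t_c=15 v_peak=45/16 T=39/2

v_max²/a_max = (45/16)²/(5/4) = 405/64
3105/64 ≥ 405/64 → trapezoidal
t_a = (45/16)/(5/4) = 9/4; v_peak = 45/16
d_cruise = 3105/64 − 405/64 = 675/16; t_c = (675/16)/(45/16) = 15
T = 2·9/4 + 15 = 39/2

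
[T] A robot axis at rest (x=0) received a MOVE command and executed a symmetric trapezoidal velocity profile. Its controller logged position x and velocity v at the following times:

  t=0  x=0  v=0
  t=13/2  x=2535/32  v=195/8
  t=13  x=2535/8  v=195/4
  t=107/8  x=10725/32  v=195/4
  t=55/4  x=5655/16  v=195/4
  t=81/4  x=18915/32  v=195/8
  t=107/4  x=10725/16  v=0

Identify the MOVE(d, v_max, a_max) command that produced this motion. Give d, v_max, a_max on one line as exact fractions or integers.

d=10725/16 v_max=195/4 a_max=15/4

final state: t=107/4, x=10725/16, v=0 → d = 10725/16
a_max = (195/8−0)/(13/2−0) = 15/4
max v = 195/4 over t∈[13,55/4] → v_max = 195/4
check: 195/4·(13+3/4) = 10725/16 ✓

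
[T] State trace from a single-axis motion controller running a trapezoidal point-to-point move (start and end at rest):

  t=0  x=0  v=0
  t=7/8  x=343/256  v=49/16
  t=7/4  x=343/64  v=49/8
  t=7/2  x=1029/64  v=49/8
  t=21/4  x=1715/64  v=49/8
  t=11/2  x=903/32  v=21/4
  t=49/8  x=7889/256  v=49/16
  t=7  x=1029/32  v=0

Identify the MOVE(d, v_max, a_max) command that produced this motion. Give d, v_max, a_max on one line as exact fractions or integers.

d=1029/32 v_max=49/8 a_max=7/2

final state: t=7, x=1029/32, v=0 → d = 1029/32
a_max = (49/16−0)/(7/8−0) = 7/2
max v = 49/8 over t∈[7/4,21/4] → v_max = 49/8
check: 49/8·(7/4+7/2) = 1029/32 ✓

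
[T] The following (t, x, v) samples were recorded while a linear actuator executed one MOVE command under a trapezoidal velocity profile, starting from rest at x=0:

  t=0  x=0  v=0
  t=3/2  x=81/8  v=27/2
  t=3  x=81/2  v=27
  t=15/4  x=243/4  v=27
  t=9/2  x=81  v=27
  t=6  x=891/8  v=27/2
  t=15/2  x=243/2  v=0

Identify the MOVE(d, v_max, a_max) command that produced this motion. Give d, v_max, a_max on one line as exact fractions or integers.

d=243/2 v_max=27 a_max=9

final state: t=15/2, x=243/2, v=0 → d = 243/2
a_max = (27/2−0)/(3/2−0) = 9
max v = 27 over t∈[3,9/2] → v_max = 27
check: 27·(3+3/2) = 243/2 ✓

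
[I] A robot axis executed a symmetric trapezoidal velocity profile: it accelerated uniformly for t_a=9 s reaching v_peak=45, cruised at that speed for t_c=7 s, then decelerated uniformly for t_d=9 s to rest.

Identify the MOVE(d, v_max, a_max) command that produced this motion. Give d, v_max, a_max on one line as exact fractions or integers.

a_max = 45/9 = 5
d_a = ½·45·9 = 405/2; d_c = 45·7 = 315
d = 2·405/2 + 315 = 720
t_c = 7 > 0 → v_max = v_peak = 45

d=720 v_max=45 a_max=5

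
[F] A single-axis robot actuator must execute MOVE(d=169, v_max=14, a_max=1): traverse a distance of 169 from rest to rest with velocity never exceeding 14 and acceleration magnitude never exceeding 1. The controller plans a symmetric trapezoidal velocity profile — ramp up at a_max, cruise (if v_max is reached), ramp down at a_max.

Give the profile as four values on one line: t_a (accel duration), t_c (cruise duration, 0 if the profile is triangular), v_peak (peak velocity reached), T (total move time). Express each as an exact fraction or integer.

t_a=13 t_c=0 v_peak=13 T=26

(v_max)²/a_max = 14²/1 = 196
169 < 196 ⇒ no cruise
v_peak = √(169·1) = √169 = 13
t_a = 13/1 = 13; t_c = 0
T = 2·13 = 26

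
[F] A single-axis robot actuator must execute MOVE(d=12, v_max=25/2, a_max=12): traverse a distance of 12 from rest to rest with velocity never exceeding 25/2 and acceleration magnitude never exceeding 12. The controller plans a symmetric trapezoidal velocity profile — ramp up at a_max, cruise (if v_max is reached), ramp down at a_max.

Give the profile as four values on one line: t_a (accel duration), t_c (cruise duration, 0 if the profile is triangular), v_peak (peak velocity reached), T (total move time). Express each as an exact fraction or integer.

v_max²/a_max = (25/2)²/12 = 625/48
12 < 625/48 ⇒ no cruise
v_peak = √(12·12) = √144 = 12
t_a = 12/12 = 1; t_c = 0
T = 2·1 = 2

t_a=1 t_c=0 v_peak=12 T=2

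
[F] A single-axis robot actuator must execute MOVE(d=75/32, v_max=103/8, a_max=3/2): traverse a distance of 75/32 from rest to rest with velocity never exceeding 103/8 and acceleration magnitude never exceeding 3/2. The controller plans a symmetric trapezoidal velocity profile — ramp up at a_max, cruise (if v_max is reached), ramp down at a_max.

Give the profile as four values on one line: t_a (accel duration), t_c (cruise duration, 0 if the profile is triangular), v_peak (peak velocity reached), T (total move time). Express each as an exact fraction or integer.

t_a=5/4 t_c=0 v_peak=15/8 T=5/2

(v_max)²/a_max = (103/8)²/(3/2) = 10609/96
75/32 < 10609/96 so t_c = 0
v_peak = √(75/32·3/2) = √(225/64) = 15/8
t_a = (15/8)/(3/2) = 5/4; t_c = 0
T = 2·5/4 = 5/2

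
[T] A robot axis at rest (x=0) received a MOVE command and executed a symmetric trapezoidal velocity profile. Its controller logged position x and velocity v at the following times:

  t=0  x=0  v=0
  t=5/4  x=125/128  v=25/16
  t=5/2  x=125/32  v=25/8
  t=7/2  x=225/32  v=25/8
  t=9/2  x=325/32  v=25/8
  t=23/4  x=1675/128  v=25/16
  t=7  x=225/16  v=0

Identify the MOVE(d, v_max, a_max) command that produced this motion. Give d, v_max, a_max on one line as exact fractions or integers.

d=225/16 v_max=25/8 a_max=5/4

final state: t=7, x=225/16, v=0 → d = 225/16
a_max = (25/16−0)/(5/4−0) = 5/4
max v = 25/8 over t∈[5/2,9/2] → v_max = 25/8
check: 25/8·(5/2+2) = 225/16 ✓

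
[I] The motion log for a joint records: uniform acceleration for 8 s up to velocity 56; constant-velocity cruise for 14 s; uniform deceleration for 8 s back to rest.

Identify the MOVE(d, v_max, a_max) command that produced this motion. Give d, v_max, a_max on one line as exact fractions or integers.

a_max = 56/8 = 7
d_a = ½·56·8 = 224; d_c = 56·14 = 784
d = 2·224 + 784 = 1232
t_c = 14 > 0 so v_max = 56

d=1232 v_max=56 a_max=7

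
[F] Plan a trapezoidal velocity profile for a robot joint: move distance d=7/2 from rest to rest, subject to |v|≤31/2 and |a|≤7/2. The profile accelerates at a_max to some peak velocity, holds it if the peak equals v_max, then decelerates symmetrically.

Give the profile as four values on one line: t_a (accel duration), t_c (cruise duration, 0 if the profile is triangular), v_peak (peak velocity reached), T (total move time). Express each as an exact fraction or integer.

t_a=1 t_c=0 v_peak=7/2 T=2

v_max²/a_max = (31/2)²/(7/2) = 961/14
7/2 < 961/14 → triangular
v_peak = √(7/2·7/2) = √(49/4) = 7/2
t_a = (7/2)/(7/2) = 1; t_c = 0
T = 2·1 = 2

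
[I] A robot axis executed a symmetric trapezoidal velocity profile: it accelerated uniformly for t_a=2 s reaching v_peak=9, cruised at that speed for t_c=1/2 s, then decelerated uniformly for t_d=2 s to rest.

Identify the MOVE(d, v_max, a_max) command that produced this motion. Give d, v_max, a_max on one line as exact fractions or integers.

d=45/2 v_max=9 a_max=9/2

a_max = 9/2
d_a = ½·9·2 = 9; d_c = 9·1/2 = 9/2
d = 2·9 + 9/2 = 45/2
t_c = 1/2 > 0 → v_max = v_peak = 9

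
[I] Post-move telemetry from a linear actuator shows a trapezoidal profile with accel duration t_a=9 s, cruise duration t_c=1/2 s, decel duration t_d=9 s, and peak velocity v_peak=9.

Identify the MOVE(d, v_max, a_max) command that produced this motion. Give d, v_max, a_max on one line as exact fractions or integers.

a_max = 9/9 = 1
d_a = ½·9·9 = 81/2; d_c = 9·1/2 = 9/2
d = 2·81/2 + 9/2 = 171/2
t_c = 1/2 > 0 so v_max = 9

d=171/2 v_max=9 a_max=1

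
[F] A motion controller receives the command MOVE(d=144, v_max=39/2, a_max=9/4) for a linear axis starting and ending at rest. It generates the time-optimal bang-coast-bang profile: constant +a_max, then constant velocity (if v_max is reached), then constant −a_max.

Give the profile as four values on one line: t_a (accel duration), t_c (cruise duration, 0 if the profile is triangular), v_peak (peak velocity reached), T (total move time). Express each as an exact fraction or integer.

t_a=8 t_c=0 v_peak=18 T=16

(v_max)²/a_max = (39/2)²/(9/4) = 169
144 < 169 ⇒ no cruise
v_peak = √(144·9/4) = √324 = 18
t_a = 18/(9/4) = 8; t_c = 0
T = 2·8 = 16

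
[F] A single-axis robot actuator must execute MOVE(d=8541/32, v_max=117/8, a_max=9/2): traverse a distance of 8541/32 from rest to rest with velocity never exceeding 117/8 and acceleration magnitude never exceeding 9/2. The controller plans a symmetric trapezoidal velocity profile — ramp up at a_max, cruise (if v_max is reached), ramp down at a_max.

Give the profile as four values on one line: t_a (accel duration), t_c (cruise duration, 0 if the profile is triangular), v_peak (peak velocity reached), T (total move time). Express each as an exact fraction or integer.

(v_max)²/a_max = (117/8)²/(9/2) = 1521/32
8541/32 ≥ 1521/32 → trapezoidal
t_a = (117/8)/(9/2) = 13/4; v_peak = 117/8
d_cruise = 8541/32 − 1521/32 = 1755/8; t_c = (1755/8)/(117/8) = 15
T = 2·13/4 + 15 = 43/2

t_a=13/4 t_c=15 v_peak=117/8 T=43/2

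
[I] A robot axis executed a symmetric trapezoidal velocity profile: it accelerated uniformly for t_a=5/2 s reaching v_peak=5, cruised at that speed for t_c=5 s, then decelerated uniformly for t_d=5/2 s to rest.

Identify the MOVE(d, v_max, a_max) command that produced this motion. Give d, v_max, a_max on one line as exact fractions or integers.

a_max = 5/(5/2) = 2
d_a = ½·5·5/2 = 25/4; d_c = 5·5 = 25
d = 2·25/4 + 25 = 75/2
t_c = 5 > 0 so v_max = 5

d=75/2 v_max=5 a_max=2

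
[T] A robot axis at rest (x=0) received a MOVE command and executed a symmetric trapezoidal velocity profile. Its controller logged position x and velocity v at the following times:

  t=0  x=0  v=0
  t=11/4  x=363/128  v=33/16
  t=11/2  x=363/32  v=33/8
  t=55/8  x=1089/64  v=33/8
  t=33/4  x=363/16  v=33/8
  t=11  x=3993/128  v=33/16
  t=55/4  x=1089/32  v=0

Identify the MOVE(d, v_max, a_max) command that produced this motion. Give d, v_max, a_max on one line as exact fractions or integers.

d=1089/32 v_max=33/8 a_max=3/4

final state: t=55/4, x=1089/32, v=0 → d = 1089/32
a_max = (33/16−0)/(11/4−0) = 3/4
max v = 33/8 over t∈[11/2,33/4] → v_max = 33/8
check: 33/8·(11/2+11/4) = 1089/32 ✓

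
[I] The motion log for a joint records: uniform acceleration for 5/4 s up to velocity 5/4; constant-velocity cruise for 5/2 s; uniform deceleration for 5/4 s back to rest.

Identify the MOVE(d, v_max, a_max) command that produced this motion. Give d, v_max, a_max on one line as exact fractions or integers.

d=75/16 v_max=5/4 a_max=1

a_max = (5/4)/(5/4) = 1
d_a = ½·5/4·5/4 = 25/32; d_c = 5/4·5/2 = 25/8
d = 2·25/32 + 25/8 = 75/16
t_c = 5/2 > 0 ⇒ limit active, v_max = 5/4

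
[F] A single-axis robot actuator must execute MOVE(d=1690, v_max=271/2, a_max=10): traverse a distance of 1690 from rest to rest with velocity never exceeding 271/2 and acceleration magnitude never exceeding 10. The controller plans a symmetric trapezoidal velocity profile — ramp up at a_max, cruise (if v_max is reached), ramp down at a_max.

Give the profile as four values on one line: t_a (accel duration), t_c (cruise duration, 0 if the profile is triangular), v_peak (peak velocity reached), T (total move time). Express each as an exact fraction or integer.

t_a=13 t_c=0 v_peak=130 T=26

vₘ²/aₘ = (271/2)²/10 = 73441/40
1690 < 73441/40 ⇒ no cruise
v_peak = √(1690·10) = √16900 = 130
t_a = 130/10 = 13; t_c = 0
T = 2·13 = 26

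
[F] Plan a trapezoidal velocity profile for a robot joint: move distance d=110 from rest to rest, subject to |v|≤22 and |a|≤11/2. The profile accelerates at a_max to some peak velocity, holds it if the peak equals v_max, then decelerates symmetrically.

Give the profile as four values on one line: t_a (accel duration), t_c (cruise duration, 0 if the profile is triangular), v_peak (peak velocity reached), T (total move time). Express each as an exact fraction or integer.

t_a=4 t_c=1 v_peak=22 T=9

v_max²/a_max = 22²/(11/2) = 88
110 ≥ 88 ⇒ cruise phase
t_a = 22/(11/2) = 4; v_peak = 22
d_cruise = 110 − 88 = 22; t_c = 22/22 = 1
T = 2·4 + 1 = 9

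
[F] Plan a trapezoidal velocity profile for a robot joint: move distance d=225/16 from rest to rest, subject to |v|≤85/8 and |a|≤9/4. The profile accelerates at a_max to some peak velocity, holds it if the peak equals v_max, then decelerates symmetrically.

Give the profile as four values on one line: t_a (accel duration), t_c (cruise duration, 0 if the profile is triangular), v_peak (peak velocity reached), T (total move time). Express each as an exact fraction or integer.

t_a=5/2 t_c=0 v_peak=45/8 T=5

vₘ²/aₘ = (85/8)²/(9/4) = 7225/144
225/16 < 7225/144 → triangular
v_peak = √(225/16·9/4) = √(2025/64) = 45/8
t_a = (45/8)/(9/4) = 5/2; t_c = 0
T = 2·5/2 = 5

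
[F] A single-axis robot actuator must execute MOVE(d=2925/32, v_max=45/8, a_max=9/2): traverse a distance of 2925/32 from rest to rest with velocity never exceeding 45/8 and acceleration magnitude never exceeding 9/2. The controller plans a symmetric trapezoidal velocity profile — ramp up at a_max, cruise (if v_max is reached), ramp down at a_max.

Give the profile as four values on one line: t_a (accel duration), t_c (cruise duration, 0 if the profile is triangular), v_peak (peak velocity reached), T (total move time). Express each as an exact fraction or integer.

v_max²/a_max = (45/8)²/(9/2) = 225/32
2925/32 ≥ 225/32 so v_max reached
t_a = (45/8)/(9/2) = 5/4; v_peak = 45/8
d_cruise = 2925/32 − 225/32 = 675/8; t_c = (675/8)/(45/8) = 15
T = 2·5/4 + 15 = 35/2

t_a=5/4 t_c=15 v_peak=45/8 T=35/2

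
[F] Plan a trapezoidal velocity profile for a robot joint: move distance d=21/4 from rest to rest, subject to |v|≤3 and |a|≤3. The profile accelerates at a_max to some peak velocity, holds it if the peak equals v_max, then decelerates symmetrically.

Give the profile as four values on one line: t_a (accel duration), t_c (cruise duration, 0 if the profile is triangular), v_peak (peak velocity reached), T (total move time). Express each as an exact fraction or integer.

(v_max)²/a_max = 3²/3 = 3
21/4 ≥ 3 → trapezoidal
t_a = 3/3 = 1; v_peak = 3
d_cruise = 21/4 − 3 = 9/4; t_c = (9/4)/3 = 3/4
T = 2·1 + 3/4 = 11/4

t_a=1 t_c=3/4 v_peak=3 T=11/4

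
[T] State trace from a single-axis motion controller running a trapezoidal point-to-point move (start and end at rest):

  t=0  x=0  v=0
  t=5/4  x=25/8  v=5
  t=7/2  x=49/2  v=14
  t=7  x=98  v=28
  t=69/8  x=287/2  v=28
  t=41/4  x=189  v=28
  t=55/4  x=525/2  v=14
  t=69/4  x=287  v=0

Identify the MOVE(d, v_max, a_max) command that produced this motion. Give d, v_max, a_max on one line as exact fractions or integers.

final state: t=69/4, x=287, v=0 → d = 287
a_max = (5−0)/(5/4−0) = 4
max v = 28 over t∈[7,41/4] → v_max = 28
check: 28·(7+13/4) = 287 ✓

d=287 v_max=28 a_max=4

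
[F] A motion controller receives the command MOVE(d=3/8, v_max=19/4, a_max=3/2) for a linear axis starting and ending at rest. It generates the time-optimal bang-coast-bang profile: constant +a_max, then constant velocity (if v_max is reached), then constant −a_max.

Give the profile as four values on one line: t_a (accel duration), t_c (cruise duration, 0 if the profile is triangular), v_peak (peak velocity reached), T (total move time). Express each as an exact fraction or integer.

(v_max)²/a_max = (19/4)²/(3/2) = 361/24
3/8 < 361/24 ⇒ no cruise
v_peak = √(3/8·3/2) = √(9/16) = 3/4
t_a = (3/4)/(3/2) = 1/2; t_c = 0
T = 2·1/2 = 1

t_a=1/2 t_c=0 v_peak=3/4 T=1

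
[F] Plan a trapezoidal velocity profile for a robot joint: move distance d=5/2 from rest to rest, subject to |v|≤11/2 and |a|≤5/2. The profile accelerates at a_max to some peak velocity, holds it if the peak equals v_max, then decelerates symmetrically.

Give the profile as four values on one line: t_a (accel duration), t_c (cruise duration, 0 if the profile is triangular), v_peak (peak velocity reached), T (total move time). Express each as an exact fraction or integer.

t_a=1 t_c=0 v_peak=5/2 T=2

(v_max)²/a_max = (11/2)²/(5/2) = 121/10
5/2 < 121/10 → triangular
v_peak = √(5/2·5/2) = √(25/4) = 5/2
t_a = (5/2)/(5/2) = 1; t_c = 0
T = 2·1 = 2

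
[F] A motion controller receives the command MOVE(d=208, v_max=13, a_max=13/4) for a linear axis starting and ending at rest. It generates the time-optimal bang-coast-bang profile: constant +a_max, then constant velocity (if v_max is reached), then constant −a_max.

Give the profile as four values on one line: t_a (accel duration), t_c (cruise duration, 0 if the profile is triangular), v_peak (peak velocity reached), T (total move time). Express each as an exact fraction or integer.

v_max²/a_max = 13²/(13/4) = 52
208 ≥ 52 so v_max reached
t_a = 13/(13/4) = 4; v_peak = 13
d_cruise = 208 − 52 = 156; t_c = 156/13 = 12
T = 2·4 + 12 = 20

t_a=4 t_c=12 v_peak=13 T=20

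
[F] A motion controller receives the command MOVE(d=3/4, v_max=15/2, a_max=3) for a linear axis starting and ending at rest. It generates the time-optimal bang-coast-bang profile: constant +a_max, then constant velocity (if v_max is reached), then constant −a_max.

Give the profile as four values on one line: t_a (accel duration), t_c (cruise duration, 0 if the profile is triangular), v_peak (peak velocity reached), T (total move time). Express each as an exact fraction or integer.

(v_max)²/a_max = (15/2)²/3 = 75/4
3/4 < 75/4 → triangular
v_peak = √(3/4·3) = √(9/4) = 3/2
t_a = (3/2)/3 = 1/2; t_c = 0
T = 2·1/2 = 1

t_a=1/2 t_c=0 v_peak=3/2 T=1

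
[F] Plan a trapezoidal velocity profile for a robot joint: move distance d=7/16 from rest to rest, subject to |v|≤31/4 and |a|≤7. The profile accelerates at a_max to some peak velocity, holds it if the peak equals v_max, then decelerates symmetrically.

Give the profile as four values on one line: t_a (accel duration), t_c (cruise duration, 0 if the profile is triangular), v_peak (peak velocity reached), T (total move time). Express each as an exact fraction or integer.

v_max²/a_max = (31/4)²/7 = 961/112
7/16 < 961/112 → triangular
v_peak = √(7/16·7) = √(49/16) = 7/4
t_a = (7/4)/7 = 1/4; t_c = 0
T = 2·1/4 = 1/2

t_a=1/4 t_c=0 v_peak=7/4 T=1/2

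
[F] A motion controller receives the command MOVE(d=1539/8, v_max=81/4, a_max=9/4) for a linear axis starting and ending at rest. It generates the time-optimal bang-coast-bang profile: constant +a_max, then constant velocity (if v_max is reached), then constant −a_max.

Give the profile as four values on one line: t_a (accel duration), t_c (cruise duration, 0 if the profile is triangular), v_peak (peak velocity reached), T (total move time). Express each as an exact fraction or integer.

vₘ²/aₘ = (81/4)²/(9/4) = 729/4
1539/8 ≥ 729/4 → trapezoidal
t_a = (81/4)/(9/4) = 9; v_peak = 81/4
d_cruise = 1539/8 − 729/4 = 81/8; t_c = (81/8)/(81/4) = 1/2
T = 2·9 + 1/2 = 37/2

t_a=9 t_c=1/2 v_peak=81/4 T=37/2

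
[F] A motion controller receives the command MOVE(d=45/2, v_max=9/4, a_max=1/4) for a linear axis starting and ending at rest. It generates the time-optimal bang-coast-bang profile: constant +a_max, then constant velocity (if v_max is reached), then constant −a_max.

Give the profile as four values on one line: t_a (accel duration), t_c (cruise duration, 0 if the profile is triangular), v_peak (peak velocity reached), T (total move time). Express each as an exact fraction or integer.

v_max²/a_max = (9/4)²/(1/4) = 81/4
45/2 ≥ 81/4 so v_max reached
t_a = (9/4)/(1/4) = 9; v_peak = 9/4
d_cruise = 45/2 − 81/4 = 9/4; t_c = (9/4)/(9/4) = 1
T = 2·9 + 1 = 19

t_a=9 t_c=1 v_peak=9/4 T=19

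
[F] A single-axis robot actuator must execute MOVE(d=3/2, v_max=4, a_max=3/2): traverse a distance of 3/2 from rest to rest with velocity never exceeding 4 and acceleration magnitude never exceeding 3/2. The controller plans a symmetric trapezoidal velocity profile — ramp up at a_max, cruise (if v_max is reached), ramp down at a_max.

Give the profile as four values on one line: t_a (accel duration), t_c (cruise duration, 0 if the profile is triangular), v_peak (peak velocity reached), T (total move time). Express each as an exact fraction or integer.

t_a=1 t_c=0 v_peak=3/2 T=2

(v_max)²/a_max = 4²/(3/2) = 32/3
3/2 < 32/3 ⇒ no cruise
v_peak = √(3/2·3/2) = √(9/4) = 3/2
t_a = (3/2)/(3/2) = 1; t_c = 0
T = 2·1 = 2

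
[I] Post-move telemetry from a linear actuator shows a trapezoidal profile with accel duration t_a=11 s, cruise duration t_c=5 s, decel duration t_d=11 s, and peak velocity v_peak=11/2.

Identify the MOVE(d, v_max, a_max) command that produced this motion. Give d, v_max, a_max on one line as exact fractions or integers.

d=88 v_max=11/2 a_max=1/2

a_max = (11/2)/11 = 1/2
d_a = ½·11/2·11 = 121/4; d_c = 11/2·5 = 55/2
d = 2·121/4 + 55/2 = 88
t_c = 5 > 0 so v_max = 11/2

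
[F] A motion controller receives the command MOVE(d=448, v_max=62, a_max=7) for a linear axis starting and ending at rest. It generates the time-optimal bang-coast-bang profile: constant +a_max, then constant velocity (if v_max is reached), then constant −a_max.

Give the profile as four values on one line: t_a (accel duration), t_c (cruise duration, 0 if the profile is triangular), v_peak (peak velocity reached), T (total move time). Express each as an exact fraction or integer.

t_a=8 t_c=0 v_peak=56 T=16

v_max²/a_max = 62²/7 = 3844/7
448 < 3844/7 so t_c = 0
v_peak = √(448·7) = √3136 = 56
t_a = 56/7 = 8; t_c = 0
T = 2·8 = 16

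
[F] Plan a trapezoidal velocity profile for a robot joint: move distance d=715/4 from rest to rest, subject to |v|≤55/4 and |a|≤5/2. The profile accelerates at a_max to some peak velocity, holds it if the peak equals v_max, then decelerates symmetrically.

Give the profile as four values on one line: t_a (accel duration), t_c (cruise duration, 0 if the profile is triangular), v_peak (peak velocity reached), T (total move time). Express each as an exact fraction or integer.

(v_max)²/a_max = (55/4)²/(5/2) = 605/8
715/4 ≥ 605/8 → trapezoidal
t_a = (55/4)/(5/2) = 11/2; v_peak = 55/4
d_cruise = 715/4 − 605/8 = 825/8; t_c = (825/8)/(55/4) = 15/2
T = 2·11/2 + 15/2 = 37/2

t_a=11/2 t_c=15/2 v_peak=55/4 T=37/2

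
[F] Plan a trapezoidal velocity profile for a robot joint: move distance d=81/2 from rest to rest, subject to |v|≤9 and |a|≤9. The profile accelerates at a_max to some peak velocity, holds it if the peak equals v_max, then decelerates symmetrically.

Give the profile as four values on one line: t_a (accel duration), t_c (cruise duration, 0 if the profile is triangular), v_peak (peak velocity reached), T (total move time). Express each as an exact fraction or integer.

t_a=1 t_c=7/2 v_peak=9 T=11/2

vₘ²/aₘ = 9²/9 = 9
81/2 ≥ 9 so v_max reached
t_a = 9/9 = 1; v_peak = 9
d_cruise = 81/2 − 9 = 63/2; t_c = (63/2)/9 = 7/2
T = 2·1 + 7/2 = 11/2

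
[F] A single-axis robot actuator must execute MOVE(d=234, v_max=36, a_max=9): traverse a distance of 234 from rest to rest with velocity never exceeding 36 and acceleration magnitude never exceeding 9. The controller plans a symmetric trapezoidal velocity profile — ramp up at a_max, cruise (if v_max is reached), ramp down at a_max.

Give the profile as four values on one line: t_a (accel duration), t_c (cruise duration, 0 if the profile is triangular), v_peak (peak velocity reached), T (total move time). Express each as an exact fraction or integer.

(v_max)²/a_max = 36²/9 = 144
234 ≥ 144 so v_max reached
t_a = 36/9 = 4; v_peak = 36
d_cruise = 234 − 144 = 90; t_c = 90/36 = 5/2
T = 2·4 + 5/2 = 21/2

t_a=4 t_c=5/2 v_peak=36 T=21/2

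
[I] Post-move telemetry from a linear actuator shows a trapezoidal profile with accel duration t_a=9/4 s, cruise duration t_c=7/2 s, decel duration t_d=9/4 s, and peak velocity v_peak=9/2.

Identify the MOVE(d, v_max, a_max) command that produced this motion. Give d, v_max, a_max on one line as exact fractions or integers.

a_max = (9/2)/(9/4) = 2
d_a = ½·9/2·9/4 = 81/16; d_c = 9/2·7/2 = 63/4
d = 2·81/16 + 63/4 = 207/8
t_c = 7/2 > 0 → v_max = v_peak = 9/2

d=207/8 v_max=9/2 a_max=2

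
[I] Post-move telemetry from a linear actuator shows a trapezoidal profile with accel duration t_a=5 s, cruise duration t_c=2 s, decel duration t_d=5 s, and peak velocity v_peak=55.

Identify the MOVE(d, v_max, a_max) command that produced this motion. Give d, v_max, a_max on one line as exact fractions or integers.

d=385 v_max=55 a_max=11

a_max = 55/5 = 11
d_a = ½·55·5 = 275/2; d_c = 55·2 = 110
d = 2·275/2 + 110 = 385
t_c = 2 > 0 ⇒ limit active, v_max = 55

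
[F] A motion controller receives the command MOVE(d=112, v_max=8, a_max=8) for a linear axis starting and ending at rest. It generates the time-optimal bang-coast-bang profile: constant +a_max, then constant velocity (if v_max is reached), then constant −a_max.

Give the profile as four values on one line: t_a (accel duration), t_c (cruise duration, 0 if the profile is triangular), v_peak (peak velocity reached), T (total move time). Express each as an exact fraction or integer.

v_max²/a_max = 8²/8 = 8
112 ≥ 8 → trapezoidal
t_a = 8/8 = 1; v_peak = 8
d_cruise = 112 − 8 = 104; t_c = 104/8 = 13
T = 2·1 + 13 = 15

t_a=1 t_c=13 v_peak=8 T=15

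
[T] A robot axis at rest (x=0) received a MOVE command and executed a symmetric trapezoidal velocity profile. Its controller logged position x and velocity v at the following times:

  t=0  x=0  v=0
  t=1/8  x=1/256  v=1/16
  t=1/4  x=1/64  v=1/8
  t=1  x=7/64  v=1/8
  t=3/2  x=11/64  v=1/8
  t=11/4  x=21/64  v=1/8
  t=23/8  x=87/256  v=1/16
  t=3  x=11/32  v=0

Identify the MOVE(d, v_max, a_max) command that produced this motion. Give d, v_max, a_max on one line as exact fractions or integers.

final state: t=3, x=11/32, v=0 → d = 11/32
a_max = (1/16−0)/(1/8−0) = 1/2
max v = 1/8 over t∈[1/4,11/4] → v_max = 1/8
check: 1/8·(1/4+5/2) = 11/32 ✓

d=11/32 v_max=1/8 a_max=1/2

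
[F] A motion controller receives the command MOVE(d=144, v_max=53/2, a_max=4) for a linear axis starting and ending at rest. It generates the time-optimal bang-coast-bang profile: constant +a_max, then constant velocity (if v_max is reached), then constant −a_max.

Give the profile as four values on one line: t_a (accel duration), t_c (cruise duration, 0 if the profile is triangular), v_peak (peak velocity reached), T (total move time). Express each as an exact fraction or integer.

t_a=6 t_c=0 v_peak=24 T=12

(v_max)²/a_max = (53/2)²/4 = 2809/16
144 < 2809/16 → triangular
v_peak = √(144·4) = √576 = 24
t_a = 24/4 = 6; t_c = 0
T = 2·6 = 12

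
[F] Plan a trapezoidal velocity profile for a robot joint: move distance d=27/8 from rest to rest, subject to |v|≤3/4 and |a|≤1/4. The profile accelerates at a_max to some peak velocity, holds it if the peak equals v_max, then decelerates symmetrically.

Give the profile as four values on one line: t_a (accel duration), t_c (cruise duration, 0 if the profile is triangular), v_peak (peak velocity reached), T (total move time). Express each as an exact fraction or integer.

t_a=3 t_c=3/2 v_peak=3/4 T=15/2

(v_max)²/a_max = (3/4)²/(1/4) = 9/4
27/8 ≥ 9/4 ⇒ cruise phase
t_a = (3/4)/(1/4) = 3; v_peak = 3/4
d_cruise = 27/8 − 9/4 = 9/8; t_c = (9/8)/(3/4) = 3/2
T = 2·3 + 3/2 = 15/2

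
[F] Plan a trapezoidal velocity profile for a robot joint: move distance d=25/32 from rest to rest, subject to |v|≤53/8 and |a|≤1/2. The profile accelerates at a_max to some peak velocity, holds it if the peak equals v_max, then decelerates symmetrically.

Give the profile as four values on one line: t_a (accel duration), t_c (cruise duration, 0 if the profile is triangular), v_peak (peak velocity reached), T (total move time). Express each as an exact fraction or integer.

t_a=5/4 t_c=0 v_peak=5/8 T=5/2

vₘ²/aₘ = (53/8)²/(1/2) = 2809/32
25/32 < 2809/32 ⇒ no cruise
v_peak = √(25/32·1/2) = √(25/64) = 5/8
t_a = (5/8)/(1/2) = 5/4; t_c = 0
T = 2·5/4 = 5/2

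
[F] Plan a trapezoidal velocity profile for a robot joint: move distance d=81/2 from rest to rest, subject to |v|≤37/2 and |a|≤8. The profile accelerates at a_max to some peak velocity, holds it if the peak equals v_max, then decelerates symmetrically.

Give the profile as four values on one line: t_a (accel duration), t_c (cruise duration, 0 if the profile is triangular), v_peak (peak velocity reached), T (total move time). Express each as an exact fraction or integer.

t_a=9/4 t_c=0 v_peak=18 T=9/2

v_max²/a_max = (37/2)²/8 = 1369/32
81/2 < 1369/32 so t_c = 0
v_peak = √(81/2·8) = √324 = 18
t_a = 18/8 = 9/4; t_c = 0
T = 2·9/4 = 9/2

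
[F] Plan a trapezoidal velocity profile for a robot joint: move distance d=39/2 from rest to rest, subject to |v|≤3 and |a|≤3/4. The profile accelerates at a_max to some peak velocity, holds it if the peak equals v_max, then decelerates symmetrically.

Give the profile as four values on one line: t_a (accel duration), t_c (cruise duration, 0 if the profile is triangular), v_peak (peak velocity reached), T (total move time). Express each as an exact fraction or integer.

vₘ²/aₘ = 3²/(3/4) = 12
39/2 ≥ 12 ⇒ cruise phase
t_a = 3/(3/4) = 4; v_peak = 3
d_cruise = 39/2 − 12 = 15/2; t_c = (15/2)/3 = 5/2
T = 2·4 + 5/2 = 21/2

t_a=4 t_c=5/2 v_peak=3 T=21/2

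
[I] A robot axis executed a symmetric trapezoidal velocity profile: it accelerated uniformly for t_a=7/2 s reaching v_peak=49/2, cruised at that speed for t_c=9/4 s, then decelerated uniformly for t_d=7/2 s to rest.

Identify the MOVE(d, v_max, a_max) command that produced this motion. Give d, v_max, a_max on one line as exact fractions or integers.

d=1127/8 v_max=49/2 a_max=7

a_max = (49/2)/(7/2) = 7
d_a = ½·49/2·7/2 = 343/8; d_c = 49/2·9/4 = 441/8
d = 2·343/8 + 441/8 = 1127/8
t_c = 9/4 > 0 → v_max = v_peak = 49/2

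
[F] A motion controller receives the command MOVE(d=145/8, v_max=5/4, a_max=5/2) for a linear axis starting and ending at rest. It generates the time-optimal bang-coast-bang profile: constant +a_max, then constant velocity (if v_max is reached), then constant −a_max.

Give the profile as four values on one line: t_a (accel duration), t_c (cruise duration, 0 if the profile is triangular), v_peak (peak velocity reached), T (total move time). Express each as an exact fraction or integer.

v_max²/a_max = (5/4)²/(5/2) = 5/8
145/8 ≥ 5/8 → trapezoidal
t_a = (5/4)/(5/2) = 1/2; v_peak = 5/4
d_cruise = 145/8 − 5/8 = 35/2; t_c = (35/2)/(5/4) = 14
T = 2·1/2 + 14 = 15

t_a=1/2 t_c=14 v_peak=5/4 T=15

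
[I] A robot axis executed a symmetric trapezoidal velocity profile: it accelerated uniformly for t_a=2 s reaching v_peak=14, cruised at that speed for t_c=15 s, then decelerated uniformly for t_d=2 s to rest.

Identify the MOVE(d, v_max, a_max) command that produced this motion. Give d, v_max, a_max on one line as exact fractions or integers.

a_max = 14/2 = 7
d_a = ½·14·2 = 14; d_c = 14·15 = 210
d = 2·14 + 210 = 238
t_c = 15 > 0 so v_max = 14

d=238 v_max=14 a_max=7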